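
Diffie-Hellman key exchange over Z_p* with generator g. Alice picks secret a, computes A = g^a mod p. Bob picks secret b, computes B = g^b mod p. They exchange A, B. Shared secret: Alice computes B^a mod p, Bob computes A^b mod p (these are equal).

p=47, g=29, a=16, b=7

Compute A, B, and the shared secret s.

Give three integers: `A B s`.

Answer: 8 41 12

Derivation:
A = 29^16 mod 47  (bits of 16 = 10000)
  bit 0 = 1: r = r^2 * 29 mod 47 = 1^2 * 29 = 1*29 = 29
  bit 1 = 0: r = r^2 mod 47 = 29^2 = 42
  bit 2 = 0: r = r^2 mod 47 = 42^2 = 25
  bit 3 = 0: r = r^2 mod 47 = 25^2 = 14
  bit 4 = 0: r = r^2 mod 47 = 14^2 = 8
  -> A = 8
B = 29^7 mod 47  (bits of 7 = 111)
  bit 0 = 1: r = r^2 * 29 mod 47 = 1^2 * 29 = 1*29 = 29
  bit 1 = 1: r = r^2 * 29 mod 47 = 29^2 * 29 = 42*29 = 43
  bit 2 = 1: r = r^2 * 29 mod 47 = 43^2 * 29 = 16*29 = 41
  -> B = 41
s = B^a = 41^16 mod 47  (bits of 16 = 10000)
  bit 0 = 1: r = r^2 * 41 mod 47 = 1^2 * 41 = 1*41 = 41
  bit 1 = 0: r = r^2 mod 47 = 41^2 = 36
  bit 2 = 0: r = r^2 mod 47 = 36^2 = 27
  bit 3 = 0: r = r^2 mod 47 = 27^2 = 24
  bit 4 = 0: r = r^2 mod 47 = 24^2 = 12
  -> s = B^a = 12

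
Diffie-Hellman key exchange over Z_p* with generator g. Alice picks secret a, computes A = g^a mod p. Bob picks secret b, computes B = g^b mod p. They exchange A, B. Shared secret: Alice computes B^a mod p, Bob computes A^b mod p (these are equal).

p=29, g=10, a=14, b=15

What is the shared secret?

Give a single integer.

Answer: 28

Derivation:
A = 10^14 mod 29  (bits of 14 = 1110)
  bit 0 = 1: r = r^2 * 10 mod 29 = 1^2 * 10 = 1*10 = 10
  bit 1 = 1: r = r^2 * 10 mod 29 = 10^2 * 10 = 13*10 = 14
  bit 2 = 1: r = r^2 * 10 mod 29 = 14^2 * 10 = 22*10 = 17
  bit 3 = 0: r = r^2 mod 29 = 17^2 = 28
  -> A = 28
B = 10^15 mod 29  (bits of 15 = 1111)
  bit 0 = 1: r = r^2 * 10 mod 29 = 1^2 * 10 = 1*10 = 10
  bit 1 = 1: r = r^2 * 10 mod 29 = 10^2 * 10 = 13*10 = 14
  bit 2 = 1: r = r^2 * 10 mod 29 = 14^2 * 10 = 22*10 = 17
  bit 3 = 1: r = r^2 * 10 mod 29 = 17^2 * 10 = 28*10 = 19
  -> B = 19
s = B^a = 19^14 mod 29  (bits of 14 = 1110)
  bit 0 = 1: r = r^2 * 19 mod 29 = 1^2 * 19 = 1*19 = 19
  bit 1 = 1: r = r^2 * 19 mod 29 = 19^2 * 19 = 13*19 = 15
  bit 2 = 1: r = r^2 * 19 mod 29 = 15^2 * 19 = 22*19 = 12
  bit 3 = 0: r = r^2 mod 29 = 12^2 = 28
  -> s = B^a = 28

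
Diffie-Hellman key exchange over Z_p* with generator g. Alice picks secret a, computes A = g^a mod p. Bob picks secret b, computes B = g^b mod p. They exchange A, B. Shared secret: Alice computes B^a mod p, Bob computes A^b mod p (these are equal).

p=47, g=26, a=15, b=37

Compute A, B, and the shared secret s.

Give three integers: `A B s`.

A = 26^15 mod 47  (bits of 15 = 1111)
  bit 0 = 1: r = r^2 * 26 mod 47 = 1^2 * 26 = 1*26 = 26
  bit 1 = 1: r = r^2 * 26 mod 47 = 26^2 * 26 = 18*26 = 45
  bit 2 = 1: r = r^2 * 26 mod 47 = 45^2 * 26 = 4*26 = 10
  bit 3 = 1: r = r^2 * 26 mod 47 = 10^2 * 26 = 6*26 = 15
  -> A = 15
B = 26^37 mod 47  (bits of 37 = 100101)
  bit 0 = 1: r = r^2 * 26 mod 47 = 1^2 * 26 = 1*26 = 26
  bit 1 = 0: r = r^2 mod 47 = 26^2 = 18
  bit 2 = 0: r = r^2 mod 47 = 18^2 = 42
  bit 3 = 1: r = r^2 * 26 mod 47 = 42^2 * 26 = 25*26 = 39
  bit 4 = 0: r = r^2 mod 47 = 39^2 = 17
  bit 5 = 1: r = r^2 * 26 mod 47 = 17^2 * 26 = 7*26 = 41
  -> B = 41
s = B^a = 41^15 mod 47  (bits of 15 = 1111)
  bit 0 = 1: r = r^2 * 41 mod 47 = 1^2 * 41 = 1*41 = 41
  bit 1 = 1: r = r^2 * 41 mod 47 = 41^2 * 41 = 36*41 = 19
  bit 2 = 1: r = r^2 * 41 mod 47 = 19^2 * 41 = 32*41 = 43
  bit 3 = 1: r = r^2 * 41 mod 47 = 43^2 * 41 = 16*41 = 45
  -> s = B^a = 45

Answer: 15 41 45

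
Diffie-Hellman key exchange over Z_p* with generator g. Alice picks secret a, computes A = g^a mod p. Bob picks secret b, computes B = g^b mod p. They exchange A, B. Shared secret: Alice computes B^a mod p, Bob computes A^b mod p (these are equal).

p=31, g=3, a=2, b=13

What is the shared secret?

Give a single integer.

Answer: 18

Derivation:
A = 3^2 mod 31  (bits of 2 = 10)
  bit 0 = 1: r = r^2 * 3 mod 31 = 1^2 * 3 = 1*3 = 3
  bit 1 = 0: r = r^2 mod 31 = 3^2 = 9
  -> A = 9
B = 3^13 mod 31  (bits of 13 = 1101)
  bit 0 = 1: r = r^2 * 3 mod 31 = 1^2 * 3 = 1*3 = 3
  bit 1 = 1: r = r^2 * 3 mod 31 = 3^2 * 3 = 9*3 = 27
  bit 2 = 0: r = r^2 mod 31 = 27^2 = 16
  bit 3 = 1: r = r^2 * 3 mod 31 = 16^2 * 3 = 8*3 = 24
  -> B = 24
s = B^a = 24^2 mod 31  (bits of 2 = 10)
  bit 0 = 1: r = r^2 * 24 mod 31 = 1^2 * 24 = 1*24 = 24
  bit 1 = 0: r = r^2 mod 31 = 24^2 = 18
  -> s = B^a = 18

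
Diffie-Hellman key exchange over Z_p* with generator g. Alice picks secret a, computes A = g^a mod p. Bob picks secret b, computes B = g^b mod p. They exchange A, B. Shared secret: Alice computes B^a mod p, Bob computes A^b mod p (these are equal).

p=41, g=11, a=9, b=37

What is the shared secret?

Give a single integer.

A = 11^9 mod 41  (bits of 9 = 1001)
  bit 0 = 1: r = r^2 * 11 mod 41 = 1^2 * 11 = 1*11 = 11
  bit 1 = 0: r = r^2 mod 41 = 11^2 = 39
  bit 2 = 0: r = r^2 mod 41 = 39^2 = 4
  bit 3 = 1: r = r^2 * 11 mod 41 = 4^2 * 11 = 16*11 = 12
  -> A = 12
B = 11^37 mod 41  (bits of 37 = 100101)
  bit 0 = 1: r = r^2 * 11 mod 41 = 1^2 * 11 = 1*11 = 11
  bit 1 = 0: r = r^2 mod 41 = 11^2 = 39
  bit 2 = 0: r = r^2 mod 41 = 39^2 = 4
  bit 3 = 1: r = r^2 * 11 mod 41 = 4^2 * 11 = 16*11 = 12
  bit 4 = 0: r = r^2 mod 41 = 12^2 = 21
  bit 5 = 1: r = r^2 * 11 mod 41 = 21^2 * 11 = 31*11 = 13
  -> B = 13
s = B^a = 13^9 mod 41  (bits of 9 = 1001)
  bit 0 = 1: r = r^2 * 13 mod 41 = 1^2 * 13 = 1*13 = 13
  bit 1 = 0: r = r^2 mod 41 = 13^2 = 5
  bit 2 = 0: r = r^2 mod 41 = 5^2 = 25
  bit 3 = 1: r = r^2 * 13 mod 41 = 25^2 * 13 = 10*13 = 7
  -> s = B^a = 7

Answer: 7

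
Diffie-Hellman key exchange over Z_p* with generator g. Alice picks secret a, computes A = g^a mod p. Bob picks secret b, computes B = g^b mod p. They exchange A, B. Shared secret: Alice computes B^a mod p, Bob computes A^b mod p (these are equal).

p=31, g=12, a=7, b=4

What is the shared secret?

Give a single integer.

Answer: 14

Derivation:
A = 12^7 mod 31  (bits of 7 = 111)
  bit 0 = 1: r = r^2 * 12 mod 31 = 1^2 * 12 = 1*12 = 12
  bit 1 = 1: r = r^2 * 12 mod 31 = 12^2 * 12 = 20*12 = 23
  bit 2 = 1: r = r^2 * 12 mod 31 = 23^2 * 12 = 2*12 = 24
  -> A = 24
B = 12^4 mod 31  (bits of 4 = 100)
  bit 0 = 1: r = r^2 * 12 mod 31 = 1^2 * 12 = 1*12 = 12
  bit 1 = 0: r = r^2 mod 31 = 12^2 = 20
  bit 2 = 0: r = r^2 mod 31 = 20^2 = 28
  -> B = 28
s = B^a = 28^7 mod 31  (bits of 7 = 111)
  bit 0 = 1: r = r^2 * 28 mod 31 = 1^2 * 28 = 1*28 = 28
  bit 1 = 1: r = r^2 * 28 mod 31 = 28^2 * 28 = 9*28 = 4
  bit 2 = 1: r = r^2 * 28 mod 31 = 4^2 * 28 = 16*28 = 14
  -> s = B^a = 14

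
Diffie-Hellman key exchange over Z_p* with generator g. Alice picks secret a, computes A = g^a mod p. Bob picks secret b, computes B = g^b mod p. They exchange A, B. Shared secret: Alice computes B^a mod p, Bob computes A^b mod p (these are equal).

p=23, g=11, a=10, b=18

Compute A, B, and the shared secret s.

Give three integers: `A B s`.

Answer: 2 16 13

Derivation:
A = 11^10 mod 23  (bits of 10 = 1010)
  bit 0 = 1: r = r^2 * 11 mod 23 = 1^2 * 11 = 1*11 = 11
  bit 1 = 0: r = r^2 mod 23 = 11^2 = 6
  bit 2 = 1: r = r^2 * 11 mod 23 = 6^2 * 11 = 13*11 = 5
  bit 3 = 0: r = r^2 mod 23 = 5^2 = 2
  -> A = 2
B = 11^18 mod 23  (bits of 18 = 10010)
  bit 0 = 1: r = r^2 * 11 mod 23 = 1^2 * 11 = 1*11 = 11
  bit 1 = 0: r = r^2 mod 23 = 11^2 = 6
  bit 2 = 0: r = r^2 mod 23 = 6^2 = 13
  bit 3 = 1: r = r^2 * 11 mod 23 = 13^2 * 11 = 8*11 = 19
  bit 4 = 0: r = r^2 mod 23 = 19^2 = 16
  -> B = 16
s = B^a = 16^10 mod 23  (bits of 10 = 1010)
  bit 0 = 1: r = r^2 * 16 mod 23 = 1^2 * 16 = 1*16 = 16
  bit 1 = 0: r = r^2 mod 23 = 16^2 = 3
  bit 2 = 1: r = r^2 * 16 mod 23 = 3^2 * 16 = 9*16 = 6
  bit 3 = 0: r = r^2 mod 23 = 6^2 = 13
  -> s = B^a = 13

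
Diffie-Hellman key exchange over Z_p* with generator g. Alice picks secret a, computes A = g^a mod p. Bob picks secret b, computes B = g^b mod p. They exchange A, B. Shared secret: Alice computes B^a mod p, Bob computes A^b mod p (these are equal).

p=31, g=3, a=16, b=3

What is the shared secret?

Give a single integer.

A = 3^16 mod 31  (bits of 16 = 10000)
  bit 0 = 1: r = r^2 * 3 mod 31 = 1^2 * 3 = 1*3 = 3
  bit 1 = 0: r = r^2 mod 31 = 3^2 = 9
  bit 2 = 0: r = r^2 mod 31 = 9^2 = 19
  bit 3 = 0: r = r^2 mod 31 = 19^2 = 20
  bit 4 = 0: r = r^2 mod 31 = 20^2 = 28
  -> A = 28
B = 3^3 mod 31  (bits of 3 = 11)
  bit 0 = 1: r = r^2 * 3 mod 31 = 1^2 * 3 = 1*3 = 3
  bit 1 = 1: r = r^2 * 3 mod 31 = 3^2 * 3 = 9*3 = 27
  -> B = 27
s = B^a = 27^16 mod 31  (bits of 16 = 10000)
  bit 0 = 1: r = r^2 * 27 mod 31 = 1^2 * 27 = 1*27 = 27
  bit 1 = 0: r = r^2 mod 31 = 27^2 = 16
  bit 2 = 0: r = r^2 mod 31 = 16^2 = 8
  bit 3 = 0: r = r^2 mod 31 = 8^2 = 2
  bit 4 = 0: r = r^2 mod 31 = 2^2 = 4
  -> s = B^a = 4

Answer: 4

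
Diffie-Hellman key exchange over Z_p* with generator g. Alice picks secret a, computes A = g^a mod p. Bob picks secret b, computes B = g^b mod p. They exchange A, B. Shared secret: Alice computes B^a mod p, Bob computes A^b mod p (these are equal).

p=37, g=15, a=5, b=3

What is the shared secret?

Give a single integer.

Answer: 23

Derivation:
A = 15^5 mod 37  (bits of 5 = 101)
  bit 0 = 1: r = r^2 * 15 mod 37 = 1^2 * 15 = 1*15 = 15
  bit 1 = 0: r = r^2 mod 37 = 15^2 = 3
  bit 2 = 1: r = r^2 * 15 mod 37 = 3^2 * 15 = 9*15 = 24
  -> A = 24
B = 15^3 mod 37  (bits of 3 = 11)
  bit 0 = 1: r = r^2 * 15 mod 37 = 1^2 * 15 = 1*15 = 15
  bit 1 = 1: r = r^2 * 15 mod 37 = 15^2 * 15 = 3*15 = 8
  -> B = 8
s = B^a = 8^5 mod 37  (bits of 5 = 101)
  bit 0 = 1: r = r^2 * 8 mod 37 = 1^2 * 8 = 1*8 = 8
  bit 1 = 0: r = r^2 mod 37 = 8^2 = 27
  bit 2 = 1: r = r^2 * 8 mod 37 = 27^2 * 8 = 26*8 = 23
  -> s = B^a = 23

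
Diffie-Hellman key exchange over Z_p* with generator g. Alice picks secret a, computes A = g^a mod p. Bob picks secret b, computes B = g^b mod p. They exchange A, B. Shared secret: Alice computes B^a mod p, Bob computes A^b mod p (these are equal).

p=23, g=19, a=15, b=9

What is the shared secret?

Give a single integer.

A = 19^15 mod 23  (bits of 15 = 1111)
  bit 0 = 1: r = r^2 * 19 mod 23 = 1^2 * 19 = 1*19 = 19
  bit 1 = 1: r = r^2 * 19 mod 23 = 19^2 * 19 = 16*19 = 5
  bit 2 = 1: r = r^2 * 19 mod 23 = 5^2 * 19 = 2*19 = 15
  bit 3 = 1: r = r^2 * 19 mod 23 = 15^2 * 19 = 18*19 = 20
  -> A = 20
B = 19^9 mod 23  (bits of 9 = 1001)
  bit 0 = 1: r = r^2 * 19 mod 23 = 1^2 * 19 = 1*19 = 19
  bit 1 = 0: r = r^2 mod 23 = 19^2 = 16
  bit 2 = 0: r = r^2 mod 23 = 16^2 = 3
  bit 3 = 1: r = r^2 * 19 mod 23 = 3^2 * 19 = 9*19 = 10
  -> B = 10
s = B^a = 10^15 mod 23  (bits of 15 = 1111)
  bit 0 = 1: r = r^2 * 10 mod 23 = 1^2 * 10 = 1*10 = 10
  bit 1 = 1: r = r^2 * 10 mod 23 = 10^2 * 10 = 8*10 = 11
  bit 2 = 1: r = r^2 * 10 mod 23 = 11^2 * 10 = 6*10 = 14
  bit 3 = 1: r = r^2 * 10 mod 23 = 14^2 * 10 = 12*10 = 5
  -> s = B^a = 5

Answer: 5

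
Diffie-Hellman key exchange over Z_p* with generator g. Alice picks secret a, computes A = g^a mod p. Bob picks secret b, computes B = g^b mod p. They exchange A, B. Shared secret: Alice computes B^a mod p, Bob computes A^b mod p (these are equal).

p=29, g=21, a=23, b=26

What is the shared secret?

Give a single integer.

A = 21^23 mod 29  (bits of 23 = 10111)
  bit 0 = 1: r = r^2 * 21 mod 29 = 1^2 * 21 = 1*21 = 21
  bit 1 = 0: r = r^2 mod 29 = 21^2 = 6
  bit 2 = 1: r = r^2 * 21 mod 29 = 6^2 * 21 = 7*21 = 2
  bit 3 = 1: r = r^2 * 21 mod 29 = 2^2 * 21 = 4*21 = 26
  bit 4 = 1: r = r^2 * 21 mod 29 = 26^2 * 21 = 9*21 = 15
  -> A = 15
B = 21^26 mod 29  (bits of 26 = 11010)
  bit 0 = 1: r = r^2 * 21 mod 29 = 1^2 * 21 = 1*21 = 21
  bit 1 = 1: r = r^2 * 21 mod 29 = 21^2 * 21 = 6*21 = 10
  bit 2 = 0: r = r^2 mod 29 = 10^2 = 13
  bit 3 = 1: r = r^2 * 21 mod 29 = 13^2 * 21 = 24*21 = 11
  bit 4 = 0: r = r^2 mod 29 = 11^2 = 5
  -> B = 5
s = B^a = 5^23 mod 29  (bits of 23 = 10111)
  bit 0 = 1: r = r^2 * 5 mod 29 = 1^2 * 5 = 1*5 = 5
  bit 1 = 0: r = r^2 mod 29 = 5^2 = 25
  bit 2 = 1: r = r^2 * 5 mod 29 = 25^2 * 5 = 16*5 = 22
  bit 3 = 1: r = r^2 * 5 mod 29 = 22^2 * 5 = 20*5 = 13
  bit 4 = 1: r = r^2 * 5 mod 29 = 13^2 * 5 = 24*5 = 4
  -> s = B^a = 4

Answer: 4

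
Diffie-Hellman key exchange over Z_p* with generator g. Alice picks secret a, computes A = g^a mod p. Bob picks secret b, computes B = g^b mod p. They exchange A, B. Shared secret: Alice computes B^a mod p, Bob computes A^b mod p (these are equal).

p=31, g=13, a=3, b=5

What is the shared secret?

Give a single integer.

Answer: 30

Derivation:
A = 13^3 mod 31  (bits of 3 = 11)
  bit 0 = 1: r = r^2 * 13 mod 31 = 1^2 * 13 = 1*13 = 13
  bit 1 = 1: r = r^2 * 13 mod 31 = 13^2 * 13 = 14*13 = 27
  -> A = 27
B = 13^5 mod 31  (bits of 5 = 101)
  bit 0 = 1: r = r^2 * 13 mod 31 = 1^2 * 13 = 1*13 = 13
  bit 1 = 0: r = r^2 mod 31 = 13^2 = 14
  bit 2 = 1: r = r^2 * 13 mod 31 = 14^2 * 13 = 10*13 = 6
  -> B = 6
s = B^a = 6^3 mod 31  (bits of 3 = 11)
  bit 0 = 1: r = r^2 * 6 mod 31 = 1^2 * 6 = 1*6 = 6
  bit 1 = 1: r = r^2 * 6 mod 31 = 6^2 * 6 = 5*6 = 30
  -> s = B^a = 30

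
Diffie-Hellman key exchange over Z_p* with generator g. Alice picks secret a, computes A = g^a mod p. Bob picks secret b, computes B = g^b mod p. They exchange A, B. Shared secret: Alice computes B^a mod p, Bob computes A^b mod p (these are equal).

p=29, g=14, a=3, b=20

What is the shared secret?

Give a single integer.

Answer: 20

Derivation:
A = 14^3 mod 29  (bits of 3 = 11)
  bit 0 = 1: r = r^2 * 14 mod 29 = 1^2 * 14 = 1*14 = 14
  bit 1 = 1: r = r^2 * 14 mod 29 = 14^2 * 14 = 22*14 = 18
  -> A = 18
B = 14^20 mod 29  (bits of 20 = 10100)
  bit 0 = 1: r = r^2 * 14 mod 29 = 1^2 * 14 = 1*14 = 14
  bit 1 = 0: r = r^2 mod 29 = 14^2 = 22
  bit 2 = 1: r = r^2 * 14 mod 29 = 22^2 * 14 = 20*14 = 19
  bit 3 = 0: r = r^2 mod 29 = 19^2 = 13
  bit 4 = 0: r = r^2 mod 29 = 13^2 = 24
  -> B = 24
s = B^a = 24^3 mod 29  (bits of 3 = 11)
  bit 0 = 1: r = r^2 * 24 mod 29 = 1^2 * 24 = 1*24 = 24
  bit 1 = 1: r = r^2 * 24 mod 29 = 24^2 * 24 = 25*24 = 20
  -> s = B^a = 20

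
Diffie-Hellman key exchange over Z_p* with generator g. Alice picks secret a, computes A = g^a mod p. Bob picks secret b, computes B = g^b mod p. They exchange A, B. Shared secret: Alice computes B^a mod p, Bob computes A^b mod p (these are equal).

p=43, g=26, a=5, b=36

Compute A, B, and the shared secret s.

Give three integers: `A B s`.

A = 26^5 mod 43  (bits of 5 = 101)
  bit 0 = 1: r = r^2 * 26 mod 43 = 1^2 * 26 = 1*26 = 26
  bit 1 = 0: r = r^2 mod 43 = 26^2 = 31
  bit 2 = 1: r = r^2 * 26 mod 43 = 31^2 * 26 = 15*26 = 3
  -> A = 3
B = 26^36 mod 43  (bits of 36 = 100100)
  bit 0 = 1: r = r^2 * 26 mod 43 = 1^2 * 26 = 1*26 = 26
  bit 1 = 0: r = r^2 mod 43 = 26^2 = 31
  bit 2 = 0: r = r^2 mod 43 = 31^2 = 15
  bit 3 = 1: r = r^2 * 26 mod 43 = 15^2 * 26 = 10*26 = 2
  bit 4 = 0: r = r^2 mod 43 = 2^2 = 4
  bit 5 = 0: r = r^2 mod 43 = 4^2 = 16
  -> B = 16
s = B^a = 16^5 mod 43  (bits of 5 = 101)
  bit 0 = 1: r = r^2 * 16 mod 43 = 1^2 * 16 = 1*16 = 16
  bit 1 = 0: r = r^2 mod 43 = 16^2 = 41
  bit 2 = 1: r = r^2 * 16 mod 43 = 41^2 * 16 = 4*16 = 21
  -> s = B^a = 21

Answer: 3 16 21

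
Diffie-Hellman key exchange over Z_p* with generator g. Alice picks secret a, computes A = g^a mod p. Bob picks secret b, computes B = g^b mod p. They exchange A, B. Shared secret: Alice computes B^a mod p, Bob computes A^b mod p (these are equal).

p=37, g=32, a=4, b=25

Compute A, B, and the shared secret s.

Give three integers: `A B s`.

A = 32^4 mod 37  (bits of 4 = 100)
  bit 0 = 1: r = r^2 * 32 mod 37 = 1^2 * 32 = 1*32 = 32
  bit 1 = 0: r = r^2 mod 37 = 32^2 = 25
  bit 2 = 0: r = r^2 mod 37 = 25^2 = 33
  -> A = 33
B = 32^25 mod 37  (bits of 25 = 11001)
  bit 0 = 1: r = r^2 * 32 mod 37 = 1^2 * 32 = 1*32 = 32
  bit 1 = 1: r = r^2 * 32 mod 37 = 32^2 * 32 = 25*32 = 23
  bit 2 = 0: r = r^2 mod 37 = 23^2 = 11
  bit 3 = 0: r = r^2 mod 37 = 11^2 = 10
  bit 4 = 1: r = r^2 * 32 mod 37 = 10^2 * 32 = 26*32 = 18
  -> B = 18
s = B^a = 18^4 mod 37  (bits of 4 = 100)
  bit 0 = 1: r = r^2 * 18 mod 37 = 1^2 * 18 = 1*18 = 18
  bit 1 = 0: r = r^2 mod 37 = 18^2 = 28
  bit 2 = 0: r = r^2 mod 37 = 28^2 = 7
  -> s = B^a = 7

Answer: 33 18 7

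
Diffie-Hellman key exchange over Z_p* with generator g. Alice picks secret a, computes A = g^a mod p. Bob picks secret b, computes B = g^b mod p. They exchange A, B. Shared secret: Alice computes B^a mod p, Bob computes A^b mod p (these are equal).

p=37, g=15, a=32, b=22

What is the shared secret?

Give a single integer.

Answer: 34

Derivation:
A = 15^32 mod 37  (bits of 32 = 100000)
  bit 0 = 1: r = r^2 * 15 mod 37 = 1^2 * 15 = 1*15 = 15
  bit 1 = 0: r = r^2 mod 37 = 15^2 = 3
  bit 2 = 0: r = r^2 mod 37 = 3^2 = 9
  bit 3 = 0: r = r^2 mod 37 = 9^2 = 7
  bit 4 = 0: r = r^2 mod 37 = 7^2 = 12
  bit 5 = 0: r = r^2 mod 37 = 12^2 = 33
  -> A = 33
B = 15^22 mod 37  (bits of 22 = 10110)
  bit 0 = 1: r = r^2 * 15 mod 37 = 1^2 * 15 = 1*15 = 15
  bit 1 = 0: r = r^2 mod 37 = 15^2 = 3
  bit 2 = 1: r = r^2 * 15 mod 37 = 3^2 * 15 = 9*15 = 24
  bit 3 = 1: r = r^2 * 15 mod 37 = 24^2 * 15 = 21*15 = 19
  bit 4 = 0: r = r^2 mod 37 = 19^2 = 28
  -> B = 28
s = B^a = 28^32 mod 37  (bits of 32 = 100000)
  bit 0 = 1: r = r^2 * 28 mod 37 = 1^2 * 28 = 1*28 = 28
  bit 1 = 0: r = r^2 mod 37 = 28^2 = 7
  bit 2 = 0: r = r^2 mod 37 = 7^2 = 12
  bit 3 = 0: r = r^2 mod 37 = 12^2 = 33
  bit 4 = 0: r = r^2 mod 37 = 33^2 = 16
  bit 5 = 0: r = r^2 mod 37 = 16^2 = 34
  -> s = B^a = 34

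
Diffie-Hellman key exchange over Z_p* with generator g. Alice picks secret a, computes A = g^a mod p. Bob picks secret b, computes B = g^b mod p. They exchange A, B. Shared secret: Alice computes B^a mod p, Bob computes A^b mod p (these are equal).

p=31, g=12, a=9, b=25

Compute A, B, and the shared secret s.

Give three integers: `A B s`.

Answer: 15 6 30

Derivation:
A = 12^9 mod 31  (bits of 9 = 1001)
  bit 0 = 1: r = r^2 * 12 mod 31 = 1^2 * 12 = 1*12 = 12
  bit 1 = 0: r = r^2 mod 31 = 12^2 = 20
  bit 2 = 0: r = r^2 mod 31 = 20^2 = 28
  bit 3 = 1: r = r^2 * 12 mod 31 = 28^2 * 12 = 9*12 = 15
  -> A = 15
B = 12^25 mod 31  (bits of 25 = 11001)
  bit 0 = 1: r = r^2 * 12 mod 31 = 1^2 * 12 = 1*12 = 12
  bit 1 = 1: r = r^2 * 12 mod 31 = 12^2 * 12 = 20*12 = 23
  bit 2 = 0: r = r^2 mod 31 = 23^2 = 2
  bit 3 = 0: r = r^2 mod 31 = 2^2 = 4
  bit 4 = 1: r = r^2 * 12 mod 31 = 4^2 * 12 = 16*12 = 6
  -> B = 6
s = B^a = 6^9 mod 31  (bits of 9 = 1001)
  bit 0 = 1: r = r^2 * 6 mod 31 = 1^2 * 6 = 1*6 = 6
  bit 1 = 0: r = r^2 mod 31 = 6^2 = 5
  bit 2 = 0: r = r^2 mod 31 = 5^2 = 25
  bit 3 = 1: r = r^2 * 6 mod 31 = 25^2 * 6 = 5*6 = 30
  -> s = B^a = 30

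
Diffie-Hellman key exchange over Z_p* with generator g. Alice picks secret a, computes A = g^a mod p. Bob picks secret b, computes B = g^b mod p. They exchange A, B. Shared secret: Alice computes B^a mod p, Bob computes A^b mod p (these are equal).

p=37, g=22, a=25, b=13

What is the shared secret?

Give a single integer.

Answer: 22

Derivation:
A = 22^25 mod 37  (bits of 25 = 11001)
  bit 0 = 1: r = r^2 * 22 mod 37 = 1^2 * 22 = 1*22 = 22
  bit 1 = 1: r = r^2 * 22 mod 37 = 22^2 * 22 = 3*22 = 29
  bit 2 = 0: r = r^2 mod 37 = 29^2 = 27
  bit 3 = 0: r = r^2 mod 37 = 27^2 = 26
  bit 4 = 1: r = r^2 * 22 mod 37 = 26^2 * 22 = 10*22 = 35
  -> A = 35
B = 22^13 mod 37  (bits of 13 = 1101)
  bit 0 = 1: r = r^2 * 22 mod 37 = 1^2 * 22 = 1*22 = 22
  bit 1 = 1: r = r^2 * 22 mod 37 = 22^2 * 22 = 3*22 = 29
  bit 2 = 0: r = r^2 mod 37 = 29^2 = 27
  bit 3 = 1: r = r^2 * 22 mod 37 = 27^2 * 22 = 26*22 = 17
  -> B = 17
s = B^a = 17^25 mod 37  (bits of 25 = 11001)
  bit 0 = 1: r = r^2 * 17 mod 37 = 1^2 * 17 = 1*17 = 17
  bit 1 = 1: r = r^2 * 17 mod 37 = 17^2 * 17 = 30*17 = 29
  bit 2 = 0: r = r^2 mod 37 = 29^2 = 27
  bit 3 = 0: r = r^2 mod 37 = 27^2 = 26
  bit 4 = 1: r = r^2 * 17 mod 37 = 26^2 * 17 = 10*17 = 22
  -> s = B^a = 22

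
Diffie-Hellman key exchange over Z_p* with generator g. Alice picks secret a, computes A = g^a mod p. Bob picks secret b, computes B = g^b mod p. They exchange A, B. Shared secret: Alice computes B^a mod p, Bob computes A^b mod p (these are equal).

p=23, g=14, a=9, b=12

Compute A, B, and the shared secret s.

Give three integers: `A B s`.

A = 14^9 mod 23  (bits of 9 = 1001)
  bit 0 = 1: r = r^2 * 14 mod 23 = 1^2 * 14 = 1*14 = 14
  bit 1 = 0: r = r^2 mod 23 = 14^2 = 12
  bit 2 = 0: r = r^2 mod 23 = 12^2 = 6
  bit 3 = 1: r = r^2 * 14 mod 23 = 6^2 * 14 = 13*14 = 21
  -> A = 21
B = 14^12 mod 23  (bits of 12 = 1100)
  bit 0 = 1: r = r^2 * 14 mod 23 = 1^2 * 14 = 1*14 = 14
  bit 1 = 1: r = r^2 * 14 mod 23 = 14^2 * 14 = 12*14 = 7
  bit 2 = 0: r = r^2 mod 23 = 7^2 = 3
  bit 3 = 0: r = r^2 mod 23 = 3^2 = 9
  -> B = 9
s = B^a = 9^9 mod 23  (bits of 9 = 1001)
  bit 0 = 1: r = r^2 * 9 mod 23 = 1^2 * 9 = 1*9 = 9
  bit 1 = 0: r = r^2 mod 23 = 9^2 = 12
  bit 2 = 0: r = r^2 mod 23 = 12^2 = 6
  bit 3 = 1: r = r^2 * 9 mod 23 = 6^2 * 9 = 13*9 = 2
  -> s = B^a = 2

Answer: 21 9 2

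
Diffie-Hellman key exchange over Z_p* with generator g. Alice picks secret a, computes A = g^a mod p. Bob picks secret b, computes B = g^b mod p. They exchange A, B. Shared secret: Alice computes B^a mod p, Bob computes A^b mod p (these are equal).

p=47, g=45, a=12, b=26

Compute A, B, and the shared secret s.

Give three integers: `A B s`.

Answer: 7 8 14

Derivation:
A = 45^12 mod 47  (bits of 12 = 1100)
  bit 0 = 1: r = r^2 * 45 mod 47 = 1^2 * 45 = 1*45 = 45
  bit 1 = 1: r = r^2 * 45 mod 47 = 45^2 * 45 = 4*45 = 39
  bit 2 = 0: r = r^2 mod 47 = 39^2 = 17
  bit 3 = 0: r = r^2 mod 47 = 17^2 = 7
  -> A = 7
B = 45^26 mod 47  (bits of 26 = 11010)
  bit 0 = 1: r = r^2 * 45 mod 47 = 1^2 * 45 = 1*45 = 45
  bit 1 = 1: r = r^2 * 45 mod 47 = 45^2 * 45 = 4*45 = 39
  bit 2 = 0: r = r^2 mod 47 = 39^2 = 17
  bit 3 = 1: r = r^2 * 45 mod 47 = 17^2 * 45 = 7*45 = 33
  bit 4 = 0: r = r^2 mod 47 = 33^2 = 8
  -> B = 8
s = B^a = 8^12 mod 47  (bits of 12 = 1100)
  bit 0 = 1: r = r^2 * 8 mod 47 = 1^2 * 8 = 1*8 = 8
  bit 1 = 1: r = r^2 * 8 mod 47 = 8^2 * 8 = 17*8 = 42
  bit 2 = 0: r = r^2 mod 47 = 42^2 = 25
  bit 3 = 0: r = r^2 mod 47 = 25^2 = 14
  -> s = B^a = 14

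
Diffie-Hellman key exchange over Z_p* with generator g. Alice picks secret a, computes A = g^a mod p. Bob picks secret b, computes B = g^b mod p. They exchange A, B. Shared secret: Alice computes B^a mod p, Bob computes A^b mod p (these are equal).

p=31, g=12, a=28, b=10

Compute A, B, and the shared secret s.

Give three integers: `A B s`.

Answer: 14 25 25

Derivation:
A = 12^28 mod 31  (bits of 28 = 11100)
  bit 0 = 1: r = r^2 * 12 mod 31 = 1^2 * 12 = 1*12 = 12
  bit 1 = 1: r = r^2 * 12 mod 31 = 12^2 * 12 = 20*12 = 23
  bit 2 = 1: r = r^2 * 12 mod 31 = 23^2 * 12 = 2*12 = 24
  bit 3 = 0: r = r^2 mod 31 = 24^2 = 18
  bit 4 = 0: r = r^2 mod 31 = 18^2 = 14
  -> A = 14
B = 12^10 mod 31  (bits of 10 = 1010)
  bit 0 = 1: r = r^2 * 12 mod 31 = 1^2 * 12 = 1*12 = 12
  bit 1 = 0: r = r^2 mod 31 = 12^2 = 20
  bit 2 = 1: r = r^2 * 12 mod 31 = 20^2 * 12 = 28*12 = 26
  bit 3 = 0: r = r^2 mod 31 = 26^2 = 25
  -> B = 25
s = B^a = 25^28 mod 31  (bits of 28 = 11100)
  bit 0 = 1: r = r^2 * 25 mod 31 = 1^2 * 25 = 1*25 = 25
  bit 1 = 1: r = r^2 * 25 mod 31 = 25^2 * 25 = 5*25 = 1
  bit 2 = 1: r = r^2 * 25 mod 31 = 1^2 * 25 = 1*25 = 25
  bit 3 = 0: r = r^2 mod 31 = 25^2 = 5
  bit 4 = 0: r = r^2 mod 31 = 5^2 = 25
  -> s = B^a = 25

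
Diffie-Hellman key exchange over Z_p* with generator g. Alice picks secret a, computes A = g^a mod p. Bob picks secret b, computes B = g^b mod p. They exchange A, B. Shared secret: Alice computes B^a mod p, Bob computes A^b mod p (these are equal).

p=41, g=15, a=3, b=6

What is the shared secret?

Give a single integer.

Answer: 2

Derivation:
A = 15^3 mod 41  (bits of 3 = 11)
  bit 0 = 1: r = r^2 * 15 mod 41 = 1^2 * 15 = 1*15 = 15
  bit 1 = 1: r = r^2 * 15 mod 41 = 15^2 * 15 = 20*15 = 13
  -> A = 13
B = 15^6 mod 41  (bits of 6 = 110)
  bit 0 = 1: r = r^2 * 15 mod 41 = 1^2 * 15 = 1*15 = 15
  bit 1 = 1: r = r^2 * 15 mod 41 = 15^2 * 15 = 20*15 = 13
  bit 2 = 0: r = r^2 mod 41 = 13^2 = 5
  -> B = 5
s = B^a = 5^3 mod 41  (bits of 3 = 11)
  bit 0 = 1: r = r^2 * 5 mod 41 = 1^2 * 5 = 1*5 = 5
  bit 1 = 1: r = r^2 * 5 mod 41 = 5^2 * 5 = 25*5 = 2
  -> s = B^a = 2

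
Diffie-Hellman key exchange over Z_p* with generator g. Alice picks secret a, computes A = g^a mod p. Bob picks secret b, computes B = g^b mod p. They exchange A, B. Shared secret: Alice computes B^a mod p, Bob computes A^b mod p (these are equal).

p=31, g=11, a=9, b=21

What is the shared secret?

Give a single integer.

A = 11^9 mod 31  (bits of 9 = 1001)
  bit 0 = 1: r = r^2 * 11 mod 31 = 1^2 * 11 = 1*11 = 11
  bit 1 = 0: r = r^2 mod 31 = 11^2 = 28
  bit 2 = 0: r = r^2 mod 31 = 28^2 = 9
  bit 3 = 1: r = r^2 * 11 mod 31 = 9^2 * 11 = 19*11 = 23
  -> A = 23
B = 11^21 mod 31  (bits of 21 = 10101)
  bit 0 = 1: r = r^2 * 11 mod 31 = 1^2 * 11 = 1*11 = 11
  bit 1 = 0: r = r^2 mod 31 = 11^2 = 28
  bit 2 = 1: r = r^2 * 11 mod 31 = 28^2 * 11 = 9*11 = 6
  bit 3 = 0: r = r^2 mod 31 = 6^2 = 5
  bit 4 = 1: r = r^2 * 11 mod 31 = 5^2 * 11 = 25*11 = 27
  -> B = 27
s = B^a = 27^9 mod 31  (bits of 9 = 1001)
  bit 0 = 1: r = r^2 * 27 mod 31 = 1^2 * 27 = 1*27 = 27
  bit 1 = 0: r = r^2 mod 31 = 27^2 = 16
  bit 2 = 0: r = r^2 mod 31 = 16^2 = 8
  bit 3 = 1: r = r^2 * 27 mod 31 = 8^2 * 27 = 2*27 = 23
  -> s = B^a = 23

Answer: 23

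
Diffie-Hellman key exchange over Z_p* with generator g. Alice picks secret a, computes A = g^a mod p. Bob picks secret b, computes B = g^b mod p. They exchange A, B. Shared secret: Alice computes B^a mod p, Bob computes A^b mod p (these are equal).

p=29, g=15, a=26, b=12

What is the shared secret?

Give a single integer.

A = 15^26 mod 29  (bits of 26 = 11010)
  bit 0 = 1: r = r^2 * 15 mod 29 = 1^2 * 15 = 1*15 = 15
  bit 1 = 1: r = r^2 * 15 mod 29 = 15^2 * 15 = 22*15 = 11
  bit 2 = 0: r = r^2 mod 29 = 11^2 = 5
  bit 3 = 1: r = r^2 * 15 mod 29 = 5^2 * 15 = 25*15 = 27
  bit 4 = 0: r = r^2 mod 29 = 27^2 = 4
  -> A = 4
B = 15^12 mod 29  (bits of 12 = 1100)
  bit 0 = 1: r = r^2 * 15 mod 29 = 1^2 * 15 = 1*15 = 15
  bit 1 = 1: r = r^2 * 15 mod 29 = 15^2 * 15 = 22*15 = 11
  bit 2 = 0: r = r^2 mod 29 = 11^2 = 5
  bit 3 = 0: r = r^2 mod 29 = 5^2 = 25
  -> B = 25
s = B^a = 25^26 mod 29  (bits of 26 = 11010)
  bit 0 = 1: r = r^2 * 25 mod 29 = 1^2 * 25 = 1*25 = 25
  bit 1 = 1: r = r^2 * 25 mod 29 = 25^2 * 25 = 16*25 = 23
  bit 2 = 0: r = r^2 mod 29 = 23^2 = 7
  bit 3 = 1: r = r^2 * 25 mod 29 = 7^2 * 25 = 20*25 = 7
  bit 4 = 0: r = r^2 mod 29 = 7^2 = 20
  -> s = B^a = 20

Answer: 20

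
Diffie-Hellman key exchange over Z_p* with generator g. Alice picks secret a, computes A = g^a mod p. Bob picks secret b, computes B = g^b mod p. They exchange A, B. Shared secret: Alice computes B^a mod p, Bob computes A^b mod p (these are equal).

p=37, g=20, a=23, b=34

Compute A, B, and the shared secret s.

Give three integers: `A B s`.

A = 20^23 mod 37  (bits of 23 = 10111)
  bit 0 = 1: r = r^2 * 20 mod 37 = 1^2 * 20 = 1*20 = 20
  bit 1 = 0: r = r^2 mod 37 = 20^2 = 30
  bit 2 = 1: r = r^2 * 20 mod 37 = 30^2 * 20 = 12*20 = 18
  bit 3 = 1: r = r^2 * 20 mod 37 = 18^2 * 20 = 28*20 = 5
  bit 4 = 1: r = r^2 * 20 mod 37 = 5^2 * 20 = 25*20 = 19
  -> A = 19
B = 20^34 mod 37  (bits of 34 = 100010)
  bit 0 = 1: r = r^2 * 20 mod 37 = 1^2 * 20 = 1*20 = 20
  bit 1 = 0: r = r^2 mod 37 = 20^2 = 30
  bit 2 = 0: r = r^2 mod 37 = 30^2 = 12
  bit 3 = 0: r = r^2 mod 37 = 12^2 = 33
  bit 4 = 1: r = r^2 * 20 mod 37 = 33^2 * 20 = 16*20 = 24
  bit 5 = 0: r = r^2 mod 37 = 24^2 = 21
  -> B = 21
s = B^a = 21^23 mod 37  (bits of 23 = 10111)
  bit 0 = 1: r = r^2 * 21 mod 37 = 1^2 * 21 = 1*21 = 21
  bit 1 = 0: r = r^2 mod 37 = 21^2 = 34
  bit 2 = 1: r = r^2 * 21 mod 37 = 34^2 * 21 = 9*21 = 4
  bit 3 = 1: r = r^2 * 21 mod 37 = 4^2 * 21 = 16*21 = 3
  bit 4 = 1: r = r^2 * 21 mod 37 = 3^2 * 21 = 9*21 = 4
  -> s = B^a = 4

Answer: 19 21 4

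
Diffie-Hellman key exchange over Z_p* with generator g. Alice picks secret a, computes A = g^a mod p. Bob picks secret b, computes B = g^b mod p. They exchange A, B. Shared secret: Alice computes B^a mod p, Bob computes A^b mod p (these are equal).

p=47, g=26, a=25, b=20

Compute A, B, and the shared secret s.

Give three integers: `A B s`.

Answer: 29 24 12

Derivation:
A = 26^25 mod 47  (bits of 25 = 11001)
  bit 0 = 1: r = r^2 * 26 mod 47 = 1^2 * 26 = 1*26 = 26
  bit 1 = 1: r = r^2 * 26 mod 47 = 26^2 * 26 = 18*26 = 45
  bit 2 = 0: r = r^2 mod 47 = 45^2 = 4
  bit 3 = 0: r = r^2 mod 47 = 4^2 = 16
  bit 4 = 1: r = r^2 * 26 mod 47 = 16^2 * 26 = 21*26 = 29
  -> A = 29
B = 26^20 mod 47  (bits of 20 = 10100)
  bit 0 = 1: r = r^2 * 26 mod 47 = 1^2 * 26 = 1*26 = 26
  bit 1 = 0: r = r^2 mod 47 = 26^2 = 18
  bit 2 = 1: r = r^2 * 26 mod 47 = 18^2 * 26 = 42*26 = 11
  bit 3 = 0: r = r^2 mod 47 = 11^2 = 27
  bit 4 = 0: r = r^2 mod 47 = 27^2 = 24
  -> B = 24
s = B^a = 24^25 mod 47  (bits of 25 = 11001)
  bit 0 = 1: r = r^2 * 24 mod 47 = 1^2 * 24 = 1*24 = 24
  bit 1 = 1: r = r^2 * 24 mod 47 = 24^2 * 24 = 12*24 = 6
  bit 2 = 0: r = r^2 mod 47 = 6^2 = 36
  bit 3 = 0: r = r^2 mod 47 = 36^2 = 27
  bit 4 = 1: r = r^2 * 24 mod 47 = 27^2 * 24 = 24*24 = 12
  -> s = B^a = 12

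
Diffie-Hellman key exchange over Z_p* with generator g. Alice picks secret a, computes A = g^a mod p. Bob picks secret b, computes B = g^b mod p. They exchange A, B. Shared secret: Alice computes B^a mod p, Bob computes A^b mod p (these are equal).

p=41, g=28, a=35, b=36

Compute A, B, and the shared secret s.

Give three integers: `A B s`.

Answer: 14 23 40

Derivation:
A = 28^35 mod 41  (bits of 35 = 100011)
  bit 0 = 1: r = r^2 * 28 mod 41 = 1^2 * 28 = 1*28 = 28
  bit 1 = 0: r = r^2 mod 41 = 28^2 = 5
  bit 2 = 0: r = r^2 mod 41 = 5^2 = 25
  bit 3 = 0: r = r^2 mod 41 = 25^2 = 10
  bit 4 = 1: r = r^2 * 28 mod 41 = 10^2 * 28 = 18*28 = 12
  bit 5 = 1: r = r^2 * 28 mod 41 = 12^2 * 28 = 21*28 = 14
  -> A = 14
B = 28^36 mod 41  (bits of 36 = 100100)
  bit 0 = 1: r = r^2 * 28 mod 41 = 1^2 * 28 = 1*28 = 28
  bit 1 = 0: r = r^2 mod 41 = 28^2 = 5
  bit 2 = 0: r = r^2 mod 41 = 5^2 = 25
  bit 3 = 1: r = r^2 * 28 mod 41 = 25^2 * 28 = 10*28 = 34
  bit 4 = 0: r = r^2 mod 41 = 34^2 = 8
  bit 5 = 0: r = r^2 mod 41 = 8^2 = 23
  -> B = 23
s = B^a = 23^35 mod 41  (bits of 35 = 100011)
  bit 0 = 1: r = r^2 * 23 mod 41 = 1^2 * 23 = 1*23 = 23
  bit 1 = 0: r = r^2 mod 41 = 23^2 = 37
  bit 2 = 0: r = r^2 mod 41 = 37^2 = 16
  bit 3 = 0: r = r^2 mod 41 = 16^2 = 10
  bit 4 = 1: r = r^2 * 23 mod 41 = 10^2 * 23 = 18*23 = 4
  bit 5 = 1: r = r^2 * 23 mod 41 = 4^2 * 23 = 16*23 = 40
  -> s = B^a = 40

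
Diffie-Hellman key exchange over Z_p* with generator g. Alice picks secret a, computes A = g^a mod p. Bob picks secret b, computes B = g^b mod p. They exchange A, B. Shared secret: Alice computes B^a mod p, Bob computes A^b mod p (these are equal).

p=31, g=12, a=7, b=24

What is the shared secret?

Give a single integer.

Answer: 8

Derivation:
A = 12^7 mod 31  (bits of 7 = 111)
  bit 0 = 1: r = r^2 * 12 mod 31 = 1^2 * 12 = 1*12 = 12
  bit 1 = 1: r = r^2 * 12 mod 31 = 12^2 * 12 = 20*12 = 23
  bit 2 = 1: r = r^2 * 12 mod 31 = 23^2 * 12 = 2*12 = 24
  -> A = 24
B = 12^24 mod 31  (bits of 24 = 11000)
  bit 0 = 1: r = r^2 * 12 mod 31 = 1^2 * 12 = 1*12 = 12
  bit 1 = 1: r = r^2 * 12 mod 31 = 12^2 * 12 = 20*12 = 23
  bit 2 = 0: r = r^2 mod 31 = 23^2 = 2
  bit 3 = 0: r = r^2 mod 31 = 2^2 = 4
  bit 4 = 0: r = r^2 mod 31 = 4^2 = 16
  -> B = 16
s = B^a = 16^7 mod 31  (bits of 7 = 111)
  bit 0 = 1: r = r^2 * 16 mod 31 = 1^2 * 16 = 1*16 = 16
  bit 1 = 1: r = r^2 * 16 mod 31 = 16^2 * 16 = 8*16 = 4
  bit 2 = 1: r = r^2 * 16 mod 31 = 4^2 * 16 = 16*16 = 8
  -> s = B^a = 8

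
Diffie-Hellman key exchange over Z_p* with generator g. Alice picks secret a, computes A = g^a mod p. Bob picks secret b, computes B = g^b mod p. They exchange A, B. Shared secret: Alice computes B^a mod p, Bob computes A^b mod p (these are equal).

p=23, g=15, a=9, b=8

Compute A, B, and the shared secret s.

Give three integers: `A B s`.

A = 15^9 mod 23  (bits of 9 = 1001)
  bit 0 = 1: r = r^2 * 15 mod 23 = 1^2 * 15 = 1*15 = 15
  bit 1 = 0: r = r^2 mod 23 = 15^2 = 18
  bit 2 = 0: r = r^2 mod 23 = 18^2 = 2
  bit 3 = 1: r = r^2 * 15 mod 23 = 2^2 * 15 = 4*15 = 14
  -> A = 14
B = 15^8 mod 23  (bits of 8 = 1000)
  bit 0 = 1: r = r^2 * 15 mod 23 = 1^2 * 15 = 1*15 = 15
  bit 1 = 0: r = r^2 mod 23 = 15^2 = 18
  bit 2 = 0: r = r^2 mod 23 = 18^2 = 2
  bit 3 = 0: r = r^2 mod 23 = 2^2 = 4
  -> B = 4
s = B^a = 4^9 mod 23  (bits of 9 = 1001)
  bit 0 = 1: r = r^2 * 4 mod 23 = 1^2 * 4 = 1*4 = 4
  bit 1 = 0: r = r^2 mod 23 = 4^2 = 16
  bit 2 = 0: r = r^2 mod 23 = 16^2 = 3
  bit 3 = 1: r = r^2 * 4 mod 23 = 3^2 * 4 = 9*4 = 13
  -> s = B^a = 13

Answer: 14 4 13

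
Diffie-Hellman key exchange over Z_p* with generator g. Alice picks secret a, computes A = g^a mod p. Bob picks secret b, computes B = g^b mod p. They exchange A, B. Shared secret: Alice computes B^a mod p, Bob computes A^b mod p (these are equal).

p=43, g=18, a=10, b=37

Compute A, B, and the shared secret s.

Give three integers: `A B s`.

Answer: 17 34 14

Derivation:
A = 18^10 mod 43  (bits of 10 = 1010)
  bit 0 = 1: r = r^2 * 18 mod 43 = 1^2 * 18 = 1*18 = 18
  bit 1 = 0: r = r^2 mod 43 = 18^2 = 23
  bit 2 = 1: r = r^2 * 18 mod 43 = 23^2 * 18 = 13*18 = 19
  bit 3 = 0: r = r^2 mod 43 = 19^2 = 17
  -> A = 17
B = 18^37 mod 43  (bits of 37 = 100101)
  bit 0 = 1: r = r^2 * 18 mod 43 = 1^2 * 18 = 1*18 = 18
  bit 1 = 0: r = r^2 mod 43 = 18^2 = 23
  bit 2 = 0: r = r^2 mod 43 = 23^2 = 13
  bit 3 = 1: r = r^2 * 18 mod 43 = 13^2 * 18 = 40*18 = 32
  bit 4 = 0: r = r^2 mod 43 = 32^2 = 35
  bit 5 = 1: r = r^2 * 18 mod 43 = 35^2 * 18 = 21*18 = 34
  -> B = 34
s = B^a = 34^10 mod 43  (bits of 10 = 1010)
  bit 0 = 1: r = r^2 * 34 mod 43 = 1^2 * 34 = 1*34 = 34
  bit 1 = 0: r = r^2 mod 43 = 34^2 = 38
  bit 2 = 1: r = r^2 * 34 mod 43 = 38^2 * 34 = 25*34 = 33
  bit 3 = 0: r = r^2 mod 43 = 33^2 = 14
  -> s = B^a = 14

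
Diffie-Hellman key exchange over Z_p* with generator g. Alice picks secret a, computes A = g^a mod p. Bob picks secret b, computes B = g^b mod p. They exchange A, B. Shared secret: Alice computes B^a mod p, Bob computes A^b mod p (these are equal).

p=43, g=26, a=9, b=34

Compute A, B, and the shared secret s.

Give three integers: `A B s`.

A = 26^9 mod 43  (bits of 9 = 1001)
  bit 0 = 1: r = r^2 * 26 mod 43 = 1^2 * 26 = 1*26 = 26
  bit 1 = 0: r = r^2 mod 43 = 26^2 = 31
  bit 2 = 0: r = r^2 mod 43 = 31^2 = 15
  bit 3 = 1: r = r^2 * 26 mod 43 = 15^2 * 26 = 10*26 = 2
  -> A = 2
B = 26^34 mod 43  (bits of 34 = 100010)
  bit 0 = 1: r = r^2 * 26 mod 43 = 1^2 * 26 = 1*26 = 26
  bit 1 = 0: r = r^2 mod 43 = 26^2 = 31
  bit 2 = 0: r = r^2 mod 43 = 31^2 = 15
  bit 3 = 0: r = r^2 mod 43 = 15^2 = 10
  bit 4 = 1: r = r^2 * 26 mod 43 = 10^2 * 26 = 14*26 = 20
  bit 5 = 0: r = r^2 mod 43 = 20^2 = 13
  -> B = 13
s = B^a = 13^9 mod 43  (bits of 9 = 1001)
  bit 0 = 1: r = r^2 * 13 mod 43 = 1^2 * 13 = 1*13 = 13
  bit 1 = 0: r = r^2 mod 43 = 13^2 = 40
  bit 2 = 0: r = r^2 mod 43 = 40^2 = 9
  bit 3 = 1: r = r^2 * 13 mod 43 = 9^2 * 13 = 38*13 = 21
  -> s = B^a = 21

Answer: 2 13 21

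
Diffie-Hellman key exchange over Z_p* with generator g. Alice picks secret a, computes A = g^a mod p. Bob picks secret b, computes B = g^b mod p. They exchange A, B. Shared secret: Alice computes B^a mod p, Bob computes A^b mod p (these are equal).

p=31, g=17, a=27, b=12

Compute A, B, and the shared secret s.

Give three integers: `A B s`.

Answer: 29 2 4

Derivation:
A = 17^27 mod 31  (bits of 27 = 11011)
  bit 0 = 1: r = r^2 * 17 mod 31 = 1^2 * 17 = 1*17 = 17
  bit 1 = 1: r = r^2 * 17 mod 31 = 17^2 * 17 = 10*17 = 15
  bit 2 = 0: r = r^2 mod 31 = 15^2 = 8
  bit 3 = 1: r = r^2 * 17 mod 31 = 8^2 * 17 = 2*17 = 3
  bit 4 = 1: r = r^2 * 17 mod 31 = 3^2 * 17 = 9*17 = 29
  -> A = 29
B = 17^12 mod 31  (bits of 12 = 1100)
  bit 0 = 1: r = r^2 * 17 mod 31 = 1^2 * 17 = 1*17 = 17
  bit 1 = 1: r = r^2 * 17 mod 31 = 17^2 * 17 = 10*17 = 15
  bit 2 = 0: r = r^2 mod 31 = 15^2 = 8
  bit 3 = 0: r = r^2 mod 31 = 8^2 = 2
  -> B = 2
s = B^a = 2^27 mod 31  (bits of 27 = 11011)
  bit 0 = 1: r = r^2 * 2 mod 31 = 1^2 * 2 = 1*2 = 2
  bit 1 = 1: r = r^2 * 2 mod 31 = 2^2 * 2 = 4*2 = 8
  bit 2 = 0: r = r^2 mod 31 = 8^2 = 2
  bit 3 = 1: r = r^2 * 2 mod 31 = 2^2 * 2 = 4*2 = 8
  bit 4 = 1: r = r^2 * 2 mod 31 = 8^2 * 2 = 2*2 = 4
  -> s = B^a = 4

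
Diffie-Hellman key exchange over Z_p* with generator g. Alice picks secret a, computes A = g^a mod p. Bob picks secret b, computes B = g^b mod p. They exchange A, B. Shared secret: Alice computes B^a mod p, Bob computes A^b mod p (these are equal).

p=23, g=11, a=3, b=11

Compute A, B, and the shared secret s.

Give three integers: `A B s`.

A = 11^3 mod 23  (bits of 3 = 11)
  bit 0 = 1: r = r^2 * 11 mod 23 = 1^2 * 11 = 1*11 = 11
  bit 1 = 1: r = r^2 * 11 mod 23 = 11^2 * 11 = 6*11 = 20
  -> A = 20
B = 11^11 mod 23  (bits of 11 = 1011)
  bit 0 = 1: r = r^2 * 11 mod 23 = 1^2 * 11 = 1*11 = 11
  bit 1 = 0: r = r^2 mod 23 = 11^2 = 6
  bit 2 = 1: r = r^2 * 11 mod 23 = 6^2 * 11 = 13*11 = 5
  bit 3 = 1: r = r^2 * 11 mod 23 = 5^2 * 11 = 2*11 = 22
  -> B = 22
s = B^a = 22^3 mod 23  (bits of 3 = 11)
  bit 0 = 1: r = r^2 * 22 mod 23 = 1^2 * 22 = 1*22 = 22
  bit 1 = 1: r = r^2 * 22 mod 23 = 22^2 * 22 = 1*22 = 22
  -> s = B^a = 22

Answer: 20 22 22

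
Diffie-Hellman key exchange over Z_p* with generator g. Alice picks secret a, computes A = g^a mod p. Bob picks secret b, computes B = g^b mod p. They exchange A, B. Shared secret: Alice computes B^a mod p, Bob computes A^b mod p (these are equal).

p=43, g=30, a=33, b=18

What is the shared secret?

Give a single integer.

Answer: 16

Derivation:
A = 30^33 mod 43  (bits of 33 = 100001)
  bit 0 = 1: r = r^2 * 30 mod 43 = 1^2 * 30 = 1*30 = 30
  bit 1 = 0: r = r^2 mod 43 = 30^2 = 40
  bit 2 = 0: r = r^2 mod 43 = 40^2 = 9
  bit 3 = 0: r = r^2 mod 43 = 9^2 = 38
  bit 4 = 0: r = r^2 mod 43 = 38^2 = 25
  bit 5 = 1: r = r^2 * 30 mod 43 = 25^2 * 30 = 23*30 = 2
  -> A = 2
B = 30^18 mod 43  (bits of 18 = 10010)
  bit 0 = 1: r = r^2 * 30 mod 43 = 1^2 * 30 = 1*30 = 30
  bit 1 = 0: r = r^2 mod 43 = 30^2 = 40
  bit 2 = 0: r = r^2 mod 43 = 40^2 = 9
  bit 3 = 1: r = r^2 * 30 mod 43 = 9^2 * 30 = 38*30 = 22
  bit 4 = 0: r = r^2 mod 43 = 22^2 = 11
  -> B = 11
s = B^a = 11^33 mod 43  (bits of 33 = 100001)
  bit 0 = 1: r = r^2 * 11 mod 43 = 1^2 * 11 = 1*11 = 11
  bit 1 = 0: r = r^2 mod 43 = 11^2 = 35
  bit 2 = 0: r = r^2 mod 43 = 35^2 = 21
  bit 3 = 0: r = r^2 mod 43 = 21^2 = 11
  bit 4 = 0: r = r^2 mod 43 = 11^2 = 35
  bit 5 = 1: r = r^2 * 11 mod 43 = 35^2 * 11 = 21*11 = 16
  -> s = B^a = 16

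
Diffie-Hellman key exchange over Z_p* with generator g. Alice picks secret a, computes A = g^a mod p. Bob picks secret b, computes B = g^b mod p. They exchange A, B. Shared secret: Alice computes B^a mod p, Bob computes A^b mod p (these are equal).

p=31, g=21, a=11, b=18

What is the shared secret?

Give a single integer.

Answer: 8

Derivation:
A = 21^11 mod 31  (bits of 11 = 1011)
  bit 0 = 1: r = r^2 * 21 mod 31 = 1^2 * 21 = 1*21 = 21
  bit 1 = 0: r = r^2 mod 31 = 21^2 = 7
  bit 2 = 1: r = r^2 * 21 mod 31 = 7^2 * 21 = 18*21 = 6
  bit 3 = 1: r = r^2 * 21 mod 31 = 6^2 * 21 = 5*21 = 12
  -> A = 12
B = 21^18 mod 31  (bits of 18 = 10010)
  bit 0 = 1: r = r^2 * 21 mod 31 = 1^2 * 21 = 1*21 = 21
  bit 1 = 0: r = r^2 mod 31 = 21^2 = 7
  bit 2 = 0: r = r^2 mod 31 = 7^2 = 18
  bit 3 = 1: r = r^2 * 21 mod 31 = 18^2 * 21 = 14*21 = 15
  bit 4 = 0: r = r^2 mod 31 = 15^2 = 8
  -> B = 8
s = B^a = 8^11 mod 31  (bits of 11 = 1011)
  bit 0 = 1: r = r^2 * 8 mod 31 = 1^2 * 8 = 1*8 = 8
  bit 1 = 0: r = r^2 mod 31 = 8^2 = 2
  bit 2 = 1: r = r^2 * 8 mod 31 = 2^2 * 8 = 4*8 = 1
  bit 3 = 1: r = r^2 * 8 mod 31 = 1^2 * 8 = 1*8 = 8
  -> s = B^a = 8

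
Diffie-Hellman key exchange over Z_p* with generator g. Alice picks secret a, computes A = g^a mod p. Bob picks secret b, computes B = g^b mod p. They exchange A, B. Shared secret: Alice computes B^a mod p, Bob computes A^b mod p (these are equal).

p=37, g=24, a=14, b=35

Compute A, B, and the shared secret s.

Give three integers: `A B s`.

A = 24^14 mod 37  (bits of 14 = 1110)
  bit 0 = 1: r = r^2 * 24 mod 37 = 1^2 * 24 = 1*24 = 24
  bit 1 = 1: r = r^2 * 24 mod 37 = 24^2 * 24 = 21*24 = 23
  bit 2 = 1: r = r^2 * 24 mod 37 = 23^2 * 24 = 11*24 = 5
  bit 3 = 0: r = r^2 mod 37 = 5^2 = 25
  -> A = 25
B = 24^35 mod 37  (bits of 35 = 100011)
  bit 0 = 1: r = r^2 * 24 mod 37 = 1^2 * 24 = 1*24 = 24
  bit 1 = 0: r = r^2 mod 37 = 24^2 = 21
  bit 2 = 0: r = r^2 mod 37 = 21^2 = 34
  bit 3 = 0: r = r^2 mod 37 = 34^2 = 9
  bit 4 = 1: r = r^2 * 24 mod 37 = 9^2 * 24 = 7*24 = 20
  bit 5 = 1: r = r^2 * 24 mod 37 = 20^2 * 24 = 30*24 = 17
  -> B = 17
s = B^a = 17^14 mod 37  (bits of 14 = 1110)
  bit 0 = 1: r = r^2 * 17 mod 37 = 1^2 * 17 = 1*17 = 17
  bit 1 = 1: r = r^2 * 17 mod 37 = 17^2 * 17 = 30*17 = 29
  bit 2 = 1: r = r^2 * 17 mod 37 = 29^2 * 17 = 27*17 = 15
  bit 3 = 0: r = r^2 mod 37 = 15^2 = 3
  -> s = B^a = 3

Answer: 25 17 3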